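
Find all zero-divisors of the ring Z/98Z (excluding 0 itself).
An element a ∈ Z/98Z (with a ≠ 0) is a zero-divisor iff gcd(a, 98) > 1 (because a is a unit precisely when gcd(a, n) = 1, and in Z/nZ every nonzero, non-unit element is a zero-divisor). Scan a = 1, ..., 97 and keep those with gcd(a, 98) > 1:
  gcd(2, 98) = 2, gcd(4, 98) = 2, gcd(6, 98) = 2, gcd(7, 98) = 7, gcd(8, 98) = 2, gcd(10, 98) = 2, gcd(12, 98) = 2, gcd(14, 98) = 14, gcd(16, 98) = 2, gcd(18, 98) = 2, gcd(20, 98) = 2, gcd(21, 98) = 7, gcd(22, 98) = 2, gcd(24, 98) = 2, gcd(26, 98) = 2, gcd(28, 98) = 14, gcd(30, 98) = 2, gcd(32, 98) = 2, gcd(34, 98) = 2, gcd(35, 98) = 7, gcd(36, 98) = 2, gcd(38, 98) = 2, gcd(40, 98) = 2, gcd(42, 98) = 14, gcd(44, 98) = 2, gcd(46, 98) = 2, gcd(48, 98) = 2, gcd(49, 98) = 49, gcd(50, 98) = 2, gcd(52, 98) = 2, gcd(54, 98) = 2, gcd(56, 98) = 14, gcd(58, 98) = 2, gcd(60, 98) = 2, gcd(62, 98) = 2, gcd(63, 98) = 7, gcd(64, 98) = 2, gcd(66, 98) = 2, gcd(68, 98) = 2, gcd(70, 98) = 14, gcd(72, 98) = 2, gcd(74, 98) = 2, gcd(76, 98) = 2, gcd(77, 98) = 7, gcd(78, 98) = 2, gcd(80, 98) = 2, gcd(82, 98) = 2, gcd(84, 98) = 14, gcd(86, 98) = 2, gcd(88, 98) = 2, gcd(90, 98) = 2, gcd(91, 98) = 7, gcd(92, 98) = 2, gcd(94, 98) = 2, gcd(96, 98) = 2.
All other a ∈ {1, ..., 97} have gcd(a, 98) = 1 and are units. So the nonzero zero-divisors are exactly the 55 values of a appearing in this scan.

Final answer: nonzero zero-divisors of Z/98Z = {2, 4, 6, 7, 8, 10, 12, 14, 16, 18, 20, 21, 22, 24, 26, 28, 30, 32, 34, 35, 36, 38, 40, 42, 44, 46, 48, 49, 50, 52, 54, 56, 58, 60, 62, 63, 64, 66, 68, 70, 72, 74, 76, 77, 78, 80, 82, 84, 86, 88, 90, 91, 92, 94, 96}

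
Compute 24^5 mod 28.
12

Use repeated squaring. Binary(5) = 101. Walk through the bits of the exponent 5 left-to-right: at each bit after the leading one, square the running value, then multiply by 24 if the bit is 1 (always reducing mod 28):
  bit 1 = 1 (leading): start with 24.
  bit 2 = 0: square 24^2 = 576 ≡ 16 (mod 28).
  bit 3 = 1: square 16^2 = 256 ≡ 4; bit is 1, so multiply 4·24 = 96 ≡ 12 (mod 28).
Final value: 24^5 ≡ 12 (mod 28).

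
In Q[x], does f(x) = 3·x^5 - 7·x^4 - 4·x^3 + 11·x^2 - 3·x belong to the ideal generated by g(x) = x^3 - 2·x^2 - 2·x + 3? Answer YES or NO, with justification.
YES

In Q[x] the ideal (g) consists of all multiples of g, so f ∈ (g) iff g | f, i.e. iff the remainder of f on division by g is 0. Divide f by g (g is monic, so eliminate the leading term of the running remainder at each step):
  leading term 3·x^5: subtract (3·x^2)·g(x) = 3·x^5 - 6·x^4 - 6·x^3 + 9·x^2, leaving -x^4 + 2·x^3 + 2·x^2 - 3·x
  leading term -x^4: subtract (-x)·g(x) = -x^4 + 2·x^3 + 2·x^2 - 3·x, leaving 0
The remainder is 0, so f(x) = g(x) · h(x) with h(x) = 3·x^2 - x. Hence g | f, i.e. f ∈ (g).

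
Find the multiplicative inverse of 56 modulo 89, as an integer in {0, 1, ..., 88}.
56^(−1) ≡ 62 (mod 89)

Apply the extended Euclidean algorithm to (89, 56), tracking rows (r, s, t) with s·89 + t·56 = r. Each division r_prev = q·r_cur + r_new produces the new row as (previous row) − q·(current row):
  row A: (89, 1, 0)   [1·89 + 0·56 = 89]
  row B: (56, 0, 1)   [0·89 + 1·56 = 56]
  89 = 1·56 + 33   → row C = row A − 1·row B = (33, 1, −1)   [check: 1·89 − 1·56 = 33]
  56 = 1·33 + 23   → row D = row B − 1·row C = (23, −1, 2)   [check: −1·89 + 2·56 = 23]
  33 = 1·23 + 10   → row E = row C − 1·row D = (10, 2, −3)   [check: 2·89 − 3·56 = 10]
  23 = 2·10 + 3   → row F = row D − 2·row E = (3, −5, 8)   [check: −5·89 + 8·56 = 3]
  10 = 3·3 + 1   → row G = row E − 3·row F = (1, 17, −27)   [check: 17·89 − 27·56 = 1]
  3 = 3·1 + 0   → remainder 0, stop. gcd = 1 (last nonzero row G).
The gcd is 1, so 56 is invertible mod 89. The last nonzero row gives 17·89 − 27·56 = 1, so t = −27. So 56^(−1) ≡ −27 ≡ 62 (mod 89). Verify: 56 · 62 = 3472 ≡ 1 (mod 89). ✓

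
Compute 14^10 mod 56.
0

Use repeated squaring. Binary(10) = 1010. Walk through the bits of the exponent 10 left-to-right: at each bit after the leading one, square the running value, then multiply by 14 if the bit is 1 (always reducing mod 56):
  bit 1 = 1 (leading): start with 14.
  bit 2 = 0: square 14^2 = 196 ≡ 28 (mod 56).
  bit 3 = 1: square 28^2 = 784 ≡ 0; bit is 1, so multiply 0·14 = 0 (mod 56).
  bit 4 = 0: square 0^2 = 0 (mod 56).
Final value: 14^10 ≡ 0 (mod 56).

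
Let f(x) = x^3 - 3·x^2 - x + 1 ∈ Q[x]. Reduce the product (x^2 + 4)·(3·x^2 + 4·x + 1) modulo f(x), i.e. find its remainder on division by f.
a · b ≡ 55·x^2 + 26·x - 9 (mod f(x))

First multiply in Q[x] without reducing: a · b = 3·x^4 + 4·x^3 + 13·x^2 + 16·x + 4. Now divide by f(x) = x^3 - 3·x^2 - x + 1, eliminating the leading term at each step:
  leading term 3·x^4: subtract (3·x)·f(x) = 3·x^4 - 9·x^3 - 3·x^2 + 3·x, leaving 13·x^3 + 16·x^2 + 13·x + 4
  leading term 13·x^3: subtract (13)·f(x) = 13·x^3 - 39·x^2 - 13·x + 13, leaving 55·x^2 + 26·x - 9
The degree is now < 3, so this is the remainder. Hence a · b ≡ 55·x^2 + 26·x - 9 in Q[x]/(f).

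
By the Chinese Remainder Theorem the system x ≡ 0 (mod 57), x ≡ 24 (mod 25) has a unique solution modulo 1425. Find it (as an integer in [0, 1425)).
The moduli 57, 25 are pairwise coprime, so by the CRT there is a unique solution mod 57·25 = 1425.
Solve by successive substitution. Start with x ≡ 0 (mod 57).
  Combine with x ≡ 24 (mod 25): write x = 57·t and require 57·t ≡ 24 (mod 25). Since 57^(−1) ≡ 18 (mod 25) (57 ≡ 7 (mod 25)), t ≡ 18·24 ≡ 7 (mod 25). So x ≡ 57·7 = 399 (mod 1425).
Unique solution in [0, 1425): x = 399.

Final answer: x ≡ 399 (mod 1425); the representative in [0, 1425) is 399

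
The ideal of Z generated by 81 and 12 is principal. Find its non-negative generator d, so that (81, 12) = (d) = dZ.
(81, 12) = (3); d = 3

In the PID Z, (a, b) is generated by gcd(a, b). Compute gcd(81, 12) with the extended Euclidean algorithm, tracking rows (r, s, t) with s·81 + t·12 = r:
  row A: (81, 1, 0)   [1·81 + 0·12 = 81]
  row B: (12, 0, 1)   [0·81 + 1·12 = 12]
  81 = 6·12 + 9   → row C = row A − 6·row B = (9, 1, −6)   [check: 1·81 − 6·12 = 9]
  12 = 1·9 + 3   → row D = row B − 1·row C = (3, −1, 7)   [check: −1·81 + 7·12 = 3]
  9 = 3·3 + 0   → remainder 0, stop. gcd = 3 (last nonzero row D).
So gcd(81, 12) = 3, with Bézout identity −1·81 + 7·12 = 3. Containment (⊇): the Bézout identity exhibits 3 as an element of (81, 12), giving (3) ⊆ (81, 12). Containment (⊆): since 3 | 81 and 3 | 12 (81 = 3·27, 12 = 3·4), every Z-linear combination of 81 and 12 is divisible by 3, so (81, 12) ⊆ (3). Therefore (81, 12) = (3), d = 3.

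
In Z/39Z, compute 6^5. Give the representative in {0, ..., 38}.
Use repeated squaring. Binary(5) = 101. Walk through the bits of the exponent 5 left-to-right: at each bit after the leading one, square the running value, then multiply by 6 if the bit is 1 (always reducing mod 39):
  bit 1 = 1 (leading): start with 6.
  bit 2 = 0: square 6^2 = 36 (mod 39).
  bit 3 = 1: square 36^2 = 1296 ≡ 9; bit is 1, so multiply 9·6 = 54 ≡ 15 (mod 39).
Final value: 6^5 ≡ 15 (mod 39).

Final answer: 15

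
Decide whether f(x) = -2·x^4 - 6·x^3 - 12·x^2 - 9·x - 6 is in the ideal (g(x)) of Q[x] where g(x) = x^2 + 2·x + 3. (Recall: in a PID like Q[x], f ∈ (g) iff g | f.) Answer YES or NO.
NO

In Q[x] the ideal (g) consists of all multiples of g, so f ∈ (g) iff g | f, i.e. iff the remainder of f on division by g is 0. Divide f by g (g is monic, so eliminate the leading term of the running remainder at each step):
  leading term -2·x^4: subtract (-2·x^2)·g(x) = -2·x^4 - 4·x^3 - 6·x^2, leaving -2·x^3 - 6·x^2 - 9·x - 6
  leading term -2·x^3: subtract (-2·x)·g(x) = -2·x^3 - 4·x^2 - 6·x, leaving -2·x^2 - 3·x - 6
  leading term -2·x^2: subtract (-2)·g(x) = -2·x^2 - 4·x - 6, leaving x
The remainder r(x) = x ≠ 0 (and deg r < deg g), so g ∤ f, i.e. f ∉ (g).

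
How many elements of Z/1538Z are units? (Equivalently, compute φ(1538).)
Z/1538Z has φ(1538) = 768 units

An element a ∈ Z/1538Z is a unit iff gcd(a, 1538) = 1, so the number of units is φ(1538). φ is multiplicative, with φ(p^e) = p^e − p^(e−1). Factorise 1538 = 2 · 769. Then
  φ(1538) = (2 − 1) · (769 − 1) = 1 · 768 = 768.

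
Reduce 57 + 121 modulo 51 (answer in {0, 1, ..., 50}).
Reduce the summands first: 57 ≡ 6, 121 ≡ 19 (mod 51), so 57 + 121 ≡ 6 + 19 (mod 51). 6 + 19 = 25; 25 = 0·51 + 25, so (57 + 121) mod 51 = 25.

Final answer: 25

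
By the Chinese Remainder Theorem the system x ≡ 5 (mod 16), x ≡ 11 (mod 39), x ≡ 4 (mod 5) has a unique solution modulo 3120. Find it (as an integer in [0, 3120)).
x ≡ 869 (mod 3120); the representative in [0, 3120) is 869

The moduli 16, 39, 5 are pairwise coprime, so by the CRT there is a unique solution mod 16·39·5 = 3120.
Solve by successive substitution. Start with x ≡ 5 (mod 16).
  Combine with x ≡ 11 (mod 39): write x = 5 + 16·t and require 5 + 16·t ≡ 11 (mod 39), i.e. 16·t ≡ 11 − 5 ≡ 6 (mod 39). Since 16^(−1) ≡ 22 (mod 39), t ≡ 22·6 ≡ 15 (mod 39). So x ≡ 5 + 16·15 = 245 (mod 624).
  Combine with x ≡ 4 (mod 5): write x = 245 + 624·t and require 245 + 624·t ≡ 4 (mod 5), i.e. 624·t ≡ 4 − 245 ≡ 4 (mod 5). Since 624^(−1) ≡ 4 (mod 5) (624 ≡ 4 (mod 5)), t ≡ 4·4 ≡ 1 (mod 5). So x ≡ 245 + 624·1 = 869 (mod 3120).
Unique solution in [0, 3120): x = 869.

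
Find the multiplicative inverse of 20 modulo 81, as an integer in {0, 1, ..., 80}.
20^(−1) ≡ 77 (mod 81)

Apply the extended Euclidean algorithm to (81, 20), tracking rows (r, s, t) with s·81 + t·20 = r. Each division r_prev = q·r_cur + r_new produces the new row as (previous row) − q·(current row):
  row A: (81, 1, 0)   [1·81 + 0·20 = 81]
  row B: (20, 0, 1)   [0·81 + 1·20 = 20]
  81 = 4·20 + 1   → row C = row A − 4·row B = (1, 1, −4)   [check: 1·81 − 4·20 = 1]
  20 = 20·1 + 0   → remainder 0, stop. gcd = 1 (last nonzero row C).
The gcd is 1, so 20 is invertible mod 81. The last nonzero row gives 1·81 − 4·20 = 1, so t = −4. So 20^(−1) ≡ −4 ≡ 77 (mod 81). Verify: 20 · 77 = 1540 ≡ 1 (mod 81). ✓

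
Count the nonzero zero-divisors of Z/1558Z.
In Z/1558Z each nonzero element is either a unit (gcd with 1558 is 1) or a zero-divisor (gcd > 1). The number of units is φ(1558): factorise 1558 = 2 · 19 · 41, so φ(1558) = (2 − 1) · (19 − 1) · (41 − 1) = 1 · 18 · 40 = 720. The nonzero elements number 1558 − 1 = 1557. Hence the nonzero zero-divisors number 1557 − 720 = 837.

Final answer: Z/1558Z has 837 nonzero zero-divisors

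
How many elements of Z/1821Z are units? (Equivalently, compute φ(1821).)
An element a ∈ Z/1821Z is a unit iff gcd(a, 1821) = 1, so the number of units is φ(1821). φ is multiplicative, with φ(p^e) = p^e − p^(e−1). Factorise 1821 = 3 · 607. Then
  φ(1821) = (3 − 1) · (607 − 1) = 2 · 606 = 1212.

Final answer: Z/1821Z has φ(1821) = 1212 units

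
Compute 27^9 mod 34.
Use repeated squaring. Binary(9) = 1001. Walk through the bits of the exponent 9 left-to-right: at each bit after the leading one, square the running value, then multiply by 27 if the bit is 1 (always reducing mod 34):
  bit 1 = 1 (leading): start with 27.
  bit 2 = 0: square 27^2 = 729 ≡ 15 (mod 34).
  bit 3 = 0: square 15^2 = 225 ≡ 21 (mod 34).
  bit 4 = 1: square 21^2 = 441 ≡ 33; bit is 1, so multiply 33·27 = 891 ≡ 7 (mod 34).
Final value: 27^9 ≡ 7 (mod 34).

Final answer: 7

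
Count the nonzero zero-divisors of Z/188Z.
In Z/188Z each nonzero element is either a unit (gcd with 188 is 1) or a zero-divisor (gcd > 1). The number of units is φ(188): factorise 188 = 2^2 · 47, so φ(188) = (2^2 − 2^1) · (47 − 1) = 2 · 46 = 92. The nonzero elements number 188 − 1 = 187. Hence the nonzero zero-divisors number 187 − 92 = 95.

Final answer: Z/188Z has 95 nonzero zero-divisors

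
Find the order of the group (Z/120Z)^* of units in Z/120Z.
(Z/120Z)^* consists of the classes a with gcd(a, 120) = 1, so its order is φ(120). φ is multiplicative, with φ(p^e) = p^e − p^(e−1). Factorise 120 = 2^3 · 3 · 5. Then
  φ(120) = (2^3 − 2^2) · (3 − 1) · (5 − 1) = 4 · 2 · 4 = 32.
Thus |(Z/120Z)^*| = 32.

Final answer: |(Z/120Z)^*| = 32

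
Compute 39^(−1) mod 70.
Apply the extended Euclidean algorithm to (70, 39), tracking rows (r, s, t) with s·70 + t·39 = r. Each division r_prev = q·r_cur + r_new produces the new row as (previous row) − q·(current row):
  row A: (70, 1, 0)   [1·70 + 0·39 = 70]
  row B: (39, 0, 1)   [0·70 + 1·39 = 39]
  70 = 1·39 + 31   → row C = row A − 1·row B = (31, 1, −1)   [check: 1·70 − 1·39 = 31]
  39 = 1·31 + 8   → row D = row B − 1·row C = (8, −1, 2)   [check: −1·70 + 2·39 = 8]
  31 = 3·8 + 7   → row E = row C − 3·row D = (7, 4, −7)   [check: 4·70 − 7·39 = 7]
  8 = 1·7 + 1   → row F = row D − 1·row E = (1, −5, 9)   [check: −5·70 + 9·39 = 1]
  7 = 7·1 + 0   → remainder 0, stop. gcd = 1 (last nonzero row F).
The gcd is 1, so 39 is invertible mod 70. The last nonzero row gives −5·70 + 9·39 = 1, so t = 9. So 39^(−1) ≡ 9 (mod 70). Verify: 39 · 9 = 351 ≡ 1 (mod 70). ✓

Final answer: 39^(−1) ≡ 9 (mod 70)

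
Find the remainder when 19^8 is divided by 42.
25

Use repeated squaring. Binary(8) = 1000. Walk through the bits of the exponent 8 left-to-right: at each bit after the leading one, square the running value, then multiply by 19 if the bit is 1 (always reducing mod 42):
  bit 1 = 1 (leading): start with 19.
  bit 2 = 0: square 19^2 = 361 ≡ 25 (mod 42).
  bit 3 = 0: square 25^2 = 625 ≡ 37 (mod 42).
  bit 4 = 0: square 37^2 = 1369 ≡ 25 (mod 42).
Final value: 19^8 ≡ 25 (mod 42).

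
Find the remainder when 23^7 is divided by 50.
Use repeated squaring. Binary(7) = 111. Walk through the bits of the exponent 7 left-to-right: at each bit after the leading one, square the running value, then multiply by 23 if the bit is 1 (always reducing mod 50):
  bit 1 = 1 (leading): start with 23.
  bit 2 = 1: square 23^2 = 529 ≡ 29; bit is 1, so multiply 29·23 = 667 ≡ 17 (mod 50).
  bit 3 = 1: square 17^2 = 289 ≡ 39; bit is 1, so multiply 39·23 = 897 ≡ 47 (mod 50).
Final value: 23^7 ≡ 47 (mod 50).

Final answer: 47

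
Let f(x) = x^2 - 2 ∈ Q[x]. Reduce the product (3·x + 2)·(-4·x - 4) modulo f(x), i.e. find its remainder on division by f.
a · b ≡ -20·x - 32 (mod f(x))

First multiply in Q[x] without reducing: a · b = -12·x^2 - 20·x - 8. Now divide by f(x) = x^2 - 2, eliminating the leading term at each step:
  leading term -12·x^2: subtract (-12)·f(x) = 24 - 12·x^2, leaving -20·x - 32
The degree is now < 2, so this is the remainder. Hence a · b ≡ -20·x - 32 in Q[x]/(f).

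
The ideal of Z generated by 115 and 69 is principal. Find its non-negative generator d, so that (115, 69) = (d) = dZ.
(115, 69) = (23); d = 23

In the PID Z, (a, b) is generated by gcd(a, b). Compute gcd(115, 69) with the extended Euclidean algorithm, tracking rows (r, s, t) with s·115 + t·69 = r:
  row A: (115, 1, 0)   [1·115 + 0·69 = 115]
  row B: (69, 0, 1)   [0·115 + 1·69 = 69]
  115 = 1·69 + 46   → row C = row A − 1·row B = (46, 1, −1)   [check: 1·115 − 1·69 = 46]
  69 = 1·46 + 23   → row D = row B − 1·row C = (23, −1, 2)   [check: −1·115 + 2·69 = 23]
  46 = 2·23 + 0   → remainder 0, stop. gcd = 23 (last nonzero row D).
So gcd(115, 69) = 23, with Bézout identity −1·115 + 2·69 = 23. Containment (⊇): the Bézout identity exhibits 23 as an element of (115, 69), giving (23) ⊆ (115, 69). Containment (⊆): since 23 | 115 and 23 | 69 (115 = 23·5, 69 = 23·3), every Z-linear combination of 115 and 69 is divisible by 23, so (115, 69) ⊆ (23). Therefore (115, 69) = (23), d = 23.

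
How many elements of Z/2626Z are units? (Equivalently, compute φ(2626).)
An element a ∈ Z/2626Z is a unit iff gcd(a, 2626) = 1, so the number of units is φ(2626). φ is multiplicative, with φ(p^e) = p^e − p^(e−1). Factorise 2626 = 2 · 13 · 101. Then
  φ(2626) = (2 − 1) · (13 − 1) · (101 − 1) = 1 · 12 · 100 = 1200.

Final answer: Z/2626Z has φ(2626) = 1200 units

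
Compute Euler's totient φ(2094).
φ(2094) = 696

φ is multiplicative, with φ(p^e) = p^e − p^(e−1). Factorise 2094 = 2 · 3 · 349. Then
  φ(2094) = (2 − 1) · (3 − 1) · (349 − 1) = 1 · 2 · 348 = 696.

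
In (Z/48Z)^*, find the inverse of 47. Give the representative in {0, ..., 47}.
47^(−1) ≡ 47 (mod 48)

Apply the extended Euclidean algorithm to (48, 47), tracking rows (r, s, t) with s·48 + t·47 = r. Each division r_prev = q·r_cur + r_new produces the new row as (previous row) − q·(current row):
  row A: (48, 1, 0)   [1·48 + 0·47 = 48]
  row B: (47, 0, 1)   [0·48 + 1·47 = 47]
  48 = 1·47 + 1   → row C = row A − 1·row B = (1, 1, −1)   [check: 1·48 − 1·47 = 1]
  47 = 47·1 + 0   → remainder 0, stop. gcd = 1 (last nonzero row C).
The gcd is 1, so 47 is invertible mod 48. The last nonzero row gives 1·48 − 1·47 = 1, so t = −1. So 47^(−1) ≡ −1 ≡ 47 (mod 48). Verify: 47 · 47 = 2209 ≡ 1 (mod 48). ✓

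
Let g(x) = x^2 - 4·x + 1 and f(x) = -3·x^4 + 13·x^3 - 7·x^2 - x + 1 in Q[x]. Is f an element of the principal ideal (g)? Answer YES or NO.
In Q[x] the ideal (g) consists of all multiples of g, so f ∈ (g) iff g | f, i.e. iff the remainder of f on division by g is 0. Divide f by g (g is monic, so eliminate the leading term of the running remainder at each step):
  leading term -3·x^4: subtract (-3·x^2)·g(x) = -3·x^4 + 12·x^3 - 3·x^2, leaving x^3 - 4·x^2 - x + 1
  leading term x^3: subtract (x)·g(x) = x^3 - 4·x^2 + x, leaving 1 - 2·x
The remainder r(x) = 1 - 2·x ≠ 0 (and deg r < deg g), so g ∤ f, i.e. f ∉ (g).

Final answer: NO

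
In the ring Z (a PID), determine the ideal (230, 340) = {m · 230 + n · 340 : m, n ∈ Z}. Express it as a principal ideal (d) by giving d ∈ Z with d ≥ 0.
(230, 340) = (10); d = 10

In the PID Z, (a, b) is generated by gcd(a, b). Compute gcd(340, 230) with the extended Euclidean algorithm, tracking rows (r, s, t) with s·340 + t·230 = r:
  row A: (340, 1, 0)   [1·340 + 0·230 = 340]
  row B: (230, 0, 1)   [0·340 + 1·230 = 230]
  340 = 1·230 + 110   → row C = row A − 1·row B = (110, 1, −1)   [check: 1·340 − 1·230 = 110]
  230 = 2·110 + 10   → row D = row B − 2·row C = (10, −2, 3)   [check: −2·340 + 3·230 = 10]
  110 = 11·10 + 0   → remainder 0, stop. gcd = 10 (last nonzero row D).
So gcd(230, 340) = 10, with Bézout identity −2·340 + 3·230 = 10. Containment (⊇): the Bézout identity exhibits 10 as an element of (230, 340), giving (10) ⊆ (230, 340). Containment (⊆): since 10 | 230 and 10 | 340 (230 = 10·23, 340 = 10·34), every Z-linear combination of 230 and 340 is divisible by 10, so (230, 340) ⊆ (10). Therefore (230, 340) = (10), d = 10.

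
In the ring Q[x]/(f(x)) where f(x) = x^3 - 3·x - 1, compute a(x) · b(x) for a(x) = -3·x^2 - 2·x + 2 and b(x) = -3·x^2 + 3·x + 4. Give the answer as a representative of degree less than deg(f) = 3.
First multiply in Q[x] without reducing: a · b = 9·x^4 - 3·x^3 - 24·x^2 - 2·x + 8. Now divide by f(x) = x^3 - 3·x - 1, eliminating the leading term at each step:
  leading term 9·x^4: subtract (9·x)·f(x) = 9·x^4 - 27·x^2 - 9·x, leaving -3·x^3 + 3·x^2 + 7·x + 8
  leading term -3·x^3: subtract (-3)·f(x) = -3·x^3 + 9·x + 3, leaving 3·x^2 - 2·x + 5
The degree is now < 3, so this is the remainder. Hence a · b ≡ 3·x^2 - 2·x + 5 in Q[x]/(f).

Final answer: a · b ≡ 3·x^2 - 2·x + 5 (mod f(x))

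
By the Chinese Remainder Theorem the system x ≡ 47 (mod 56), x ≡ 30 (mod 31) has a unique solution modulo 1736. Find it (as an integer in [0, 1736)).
x ≡ 495 (mod 1736); the representative in [0, 1736) is 495

The moduli 56, 31 are pairwise coprime, so by the CRT there is a unique solution mod 56·31 = 1736.
Solve by successive substitution. Start with x ≡ 47 (mod 56).
  Combine with x ≡ 30 (mod 31): write x = 47 + 56·t and require 47 + 56·t ≡ 30 (mod 31), i.e. 56·t ≡ 30 − 47 ≡ 14 (mod 31). Since 56^(−1) ≡ 5 (mod 31) (56 ≡ 25 (mod 31)), t ≡ 5·14 ≡ 8 (mod 31). So x ≡ 47 + 56·8 = 495 (mod 1736).
Unique solution in [0, 1736): x = 495.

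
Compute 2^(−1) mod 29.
2^(−1) ≡ 15 (mod 29)

Apply the extended Euclidean algorithm to (29, 2), tracking rows (r, s, t) with s·29 + t·2 = r. Each division r_prev = q·r_cur + r_new produces the new row as (previous row) − q·(current row):
  row A: (29, 1, 0)   [1·29 + 0·2 = 29]
  row B: (2, 0, 1)   [0·29 + 1·2 = 2]
  29 = 14·2 + 1   → row C = row A − 14·row B = (1, 1, −14)   [check: 1·29 − 14·2 = 1]
  2 = 2·1 + 0   → remainder 0, stop. gcd = 1 (last nonzero row C).
The gcd is 1, so 2 is invertible mod 29. The last nonzero row gives 1·29 − 14·2 = 1, so t = −14. So 2^(−1) ≡ −14 ≡ 15 (mod 29). Verify: 2 · 15 = 30 ≡ 1 (mod 29). ✓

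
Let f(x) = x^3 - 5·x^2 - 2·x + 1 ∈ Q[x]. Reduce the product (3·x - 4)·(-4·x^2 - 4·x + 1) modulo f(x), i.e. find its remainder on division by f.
First multiply in Q[x] without reducing: a · b = -12·x^3 + 4·x^2 + 19·x - 4. Now divide by f(x) = x^3 - 5·x^2 - 2·x + 1, eliminating the leading term at each step:
  leading term -12·x^3: subtract (-12)·f(x) = -12·x^3 + 60·x^2 + 24·x - 12, leaving -56·x^2 - 5·x + 8
The degree is now < 3, so this is the remainder. Hence a · b ≡ -56·x^2 - 5·x + 8 in Q[x]/(f).

Final answer: a · b ≡ -56·x^2 - 5·x + 8 (mod f(x))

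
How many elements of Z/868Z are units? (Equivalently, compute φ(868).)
An element a ∈ Z/868Z is a unit iff gcd(a, 868) = 1, so the number of units is φ(868). φ is multiplicative, with φ(p^e) = p^e − p^(e−1). Factorise 868 = 2^2 · 7 · 31. Then
  φ(868) = (2^2 − 2^1) · (7 − 1) · (31 − 1) = 2 · 6 · 30 = 360.

Final answer: Z/868Z has φ(868) = 360 units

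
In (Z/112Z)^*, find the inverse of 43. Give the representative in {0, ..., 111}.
43^(−1) ≡ 99 (mod 112)

Apply the extended Euclidean algorithm to (112, 43), tracking rows (r, s, t) with s·112 + t·43 = r. Each division r_prev = q·r_cur + r_new produces the new row as (previous row) − q·(current row):
  row A: (112, 1, 0)   [1·112 + 0·43 = 112]
  row B: (43, 0, 1)   [0·112 + 1·43 = 43]
  112 = 2·43 + 26   → row C = row A − 2·row B = (26, 1, −2)   [check: 1·112 − 2·43 = 26]
  43 = 1·26 + 17   → row D = row B − 1·row C = (17, −1, 3)   [check: −1·112 + 3·43 = 17]
  26 = 1·17 + 9   → row E = row C − 1·row D = (9, 2, −5)   [check: 2·112 − 5·43 = 9]
  17 = 1·9 + 8   → row F = row D − 1·row E = (8, −3, 8)   [check: −3·112 + 8·43 = 8]
  9 = 1·8 + 1   → row G = row E − 1·row F = (1, 5, −13)   [check: 5·112 − 13·43 = 1]
  8 = 8·1 + 0   → remainder 0, stop. gcd = 1 (last nonzero row G).
The gcd is 1, so 43 is invertible mod 112. The last nonzero row gives 5·112 − 13·43 = 1, so t = −13. So 43^(−1) ≡ −13 ≡ 99 (mod 112). Verify: 43 · 99 = 4257 ≡ 1 (mod 112). ✓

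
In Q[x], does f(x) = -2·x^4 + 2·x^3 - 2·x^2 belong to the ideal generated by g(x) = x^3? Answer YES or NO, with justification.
In Q[x] the ideal (g) consists of all multiples of g, so f ∈ (g) iff g | f, i.e. iff the remainder of f on division by g is 0. Divide f by g (g is monic, so eliminate the leading term of the running remainder at each step):
  leading term -2·x^4: subtract (-2·x)·g(x) = -2·x^4, leaving 2·x^3 - 2·x^2
  leading term 2·x^3: subtract (2)·g(x) = 2·x^3, leaving -2·x^2
The remainder r(x) = -2·x^2 ≠ 0 (and deg r < deg g), so g ∤ f, i.e. f ∉ (g).

Final answer: NO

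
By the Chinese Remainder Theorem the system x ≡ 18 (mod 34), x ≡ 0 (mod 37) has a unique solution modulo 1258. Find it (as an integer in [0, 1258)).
x ≡ 222 (mod 1258); the representative in [0, 1258) is 222

The moduli 34, 37 are pairwise coprime, so by the CRT there is a unique solution mod 34·37 = 1258.
Solve by successive substitution. Start with x ≡ 18 (mod 34).
  Combine with x ≡ 0 (mod 37): write x = 18 + 34·t and require 18 + 34·t ≡ 0 (mod 37), i.e. 34·t ≡ 0 − 18 ≡ 19 (mod 37). Since 34^(−1) ≡ 12 (mod 37), t ≡ 12·19 ≡ 6 (mod 37). So x ≡ 18 + 34·6 = 222 (mod 1258).
Unique solution in [0, 1258): x = 222.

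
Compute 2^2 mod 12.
4

Use repeated squaring. Binary(2) = 10. Walk through the bits of the exponent 2 left-to-right: at each bit after the leading one, square the running value, then multiply by 2 if the bit is 1 (always reducing mod 12):
  bit 1 = 1 (leading): start with 2.
  bit 2 = 0: square 2^2 = 4 (mod 12).
Final value: 2^2 ≡ 4 (mod 12).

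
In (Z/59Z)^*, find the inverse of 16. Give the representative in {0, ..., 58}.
16^(−1) ≡ 48 (mod 59)

Apply the extended Euclidean algorithm to (59, 16), tracking rows (r, s, t) with s·59 + t·16 = r. Each division r_prev = q·r_cur + r_new produces the new row as (previous row) − q·(current row):
  row A: (59, 1, 0)   [1·59 + 0·16 = 59]
  row B: (16, 0, 1)   [0·59 + 1·16 = 16]
  59 = 3·16 + 11   → row C = row A − 3·row B = (11, 1, −3)   [check: 1·59 − 3·16 = 11]
  16 = 1·11 + 5   → row D = row B − 1·row C = (5, −1, 4)   [check: −1·59 + 4·16 = 5]
  11 = 2·5 + 1   → row E = row C − 2·row D = (1, 3, −11)   [check: 3·59 − 11·16 = 1]
  5 = 5·1 + 0   → remainder 0, stop. gcd = 1 (last nonzero row E).
The gcd is 1, so 16 is invertible mod 59. The last nonzero row gives 3·59 − 11·16 = 1, so t = −11. So 16^(−1) ≡ −11 ≡ 48 (mod 59). Verify: 16 · 48 = 768 ≡ 1 (mod 59). ✓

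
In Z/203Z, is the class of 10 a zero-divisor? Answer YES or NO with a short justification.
NO

gcd(10, 203) = 1, so 10 is a unit in Z/203Z (it has a multiplicative inverse). A unit cannot be a zero-divisor: if 10·b ≡ 0 then multiplying both sides by 10^(−1) gives b ≡ 0. So 10 is not a zero-divisor.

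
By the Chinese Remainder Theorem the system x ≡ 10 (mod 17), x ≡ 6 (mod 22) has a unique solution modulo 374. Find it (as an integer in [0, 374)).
The moduli 17, 22 are pairwise coprime, so by the CRT there is a unique solution mod 17·22 = 374.
Solve by successive substitution. Start with x ≡ 10 (mod 17).
  Combine with x ≡ 6 (mod 22): write x = 10 + 17·t and require 10 + 17·t ≡ 6 (mod 22), i.e. 17·t ≡ 6 − 10 ≡ 18 (mod 22). Since 17^(−1) ≡ 13 (mod 22), t ≡ 13·18 ≡ 14 (mod 22). So x ≡ 10 + 17·14 = 248 (mod 374).
Unique solution in [0, 374): x = 248.

Final answer: x ≡ 248 (mod 374); the representative in [0, 374) is 248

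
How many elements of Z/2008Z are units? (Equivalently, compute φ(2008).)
An element a ∈ Z/2008Z is a unit iff gcd(a, 2008) = 1, so the number of units is φ(2008). φ is multiplicative, with φ(p^e) = p^e − p^(e−1). Factorise 2008 = 2^3 · 251. Then
  φ(2008) = (2^3 − 2^2) · (251 − 1) = 4 · 250 = 1000.

Final answer: Z/2008Z has φ(2008) = 1000 units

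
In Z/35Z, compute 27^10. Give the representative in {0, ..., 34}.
29

Use repeated squaring. Binary(10) = 1010. Walk through the bits of the exponent 10 left-to-right: at each bit after the leading one, square the running value, then multiply by 27 if the bit is 1 (always reducing mod 35):
  bit 1 = 1 (leading): start with 27.
  bit 2 = 0: square 27^2 = 729 ≡ 29 (mod 35).
  bit 3 = 1: square 29^2 = 841 ≡ 1; bit is 1, so multiply 1·27 = 27 (mod 35).
  bit 4 = 0: square 27^2 = 729 ≡ 29 (mod 35).
Final value: 27^10 ≡ 29 (mod 35).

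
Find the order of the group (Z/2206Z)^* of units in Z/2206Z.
|(Z/2206Z)^*| = 1102

(Z/2206Z)^* consists of the classes a with gcd(a, 2206) = 1, so its order is φ(2206). φ is multiplicative, with φ(p^e) = p^e − p^(e−1). Factorise 2206 = 2 · 1103. Then
  φ(2206) = (2 − 1) · (1103 − 1) = 1 · 1102 = 1102.
Thus |(Z/2206Z)^*| = 1102.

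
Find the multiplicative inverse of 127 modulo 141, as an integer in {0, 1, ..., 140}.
127^(−1) ≡ 10 (mod 141)

Apply the extended Euclidean algorithm to (141, 127), tracking rows (r, s, t) with s·141 + t·127 = r. Each division r_prev = q·r_cur + r_new produces the new row as (previous row) − q·(current row):
  row A: (141, 1, 0)   [1·141 + 0·127 = 141]
  row B: (127, 0, 1)   [0·141 + 1·127 = 127]
  141 = 1·127 + 14   → row C = row A − 1·row B = (14, 1, −1)   [check: 1·141 − 1·127 = 14]
  127 = 9·14 + 1   → row D = row B − 9·row C = (1, −9, 10)   [check: −9·141 + 10·127 = 1]
  14 = 14·1 + 0   → remainder 0, stop. gcd = 1 (last nonzero row D).
The gcd is 1, so 127 is invertible mod 141. The last nonzero row gives −9·141 + 10·127 = 1, so t = 10. So 127^(−1) ≡ 10 (mod 141). Verify: 127 · 10 = 1270 ≡ 1 (mod 141). ✓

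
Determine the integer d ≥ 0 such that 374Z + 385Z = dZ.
(374, 385) = (11); d = 11

In the PID Z, (a, b) is generated by gcd(a, b). Compute gcd(385, 374) with the extended Euclidean algorithm, tracking rows (r, s, t) with s·385 + t·374 = r:
  row A: (385, 1, 0)   [1·385 + 0·374 = 385]
  row B: (374, 0, 1)   [0·385 + 1·374 = 374]
  385 = 1·374 + 11   → row C = row A − 1·row B = (11, 1, −1)   [check: 1·385 − 1·374 = 11]
  374 = 34·11 + 0   → remainder 0, stop. gcd = 11 (last nonzero row C).
So gcd(374, 385) = 11, with Bézout identity 1·385 − 1·374 = 11. Containment (⊇): the Bézout identity exhibits 11 as an element of (374, 385), giving (11) ⊆ (374, 385). Containment (⊆): since 11 | 374 and 11 | 385 (374 = 11·34, 385 = 11·35), every Z-linear combination of 374 and 385 is divisible by 11, so (374, 385) ⊆ (11). Therefore (374, 385) = (11), d = 11.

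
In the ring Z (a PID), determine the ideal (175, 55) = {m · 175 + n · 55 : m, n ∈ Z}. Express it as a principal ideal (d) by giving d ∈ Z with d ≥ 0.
In the PID Z, (a, b) is generated by gcd(a, b). Compute gcd(175, 55) with the extended Euclidean algorithm, tracking rows (r, s, t) with s·175 + t·55 = r:
  row A: (175, 1, 0)   [1·175 + 0·55 = 175]
  row B: (55, 0, 1)   [0·175 + 1·55 = 55]
  175 = 3·55 + 10   → row C = row A − 3·row B = (10, 1, −3)   [check: 1·175 − 3·55 = 10]
  55 = 5·10 + 5   → row D = row B − 5·row C = (5, −5, 16)   [check: −5·175 + 16·55 = 5]
  10 = 2·5 + 0   → remainder 0, stop. gcd = 5 (last nonzero row D).
So gcd(175, 55) = 5, with Bézout identity −5·175 + 16·55 = 5. Containment (⊇): the Bézout identity exhibits 5 as an element of (175, 55), giving (5) ⊆ (175, 55). Containment (⊆): since 5 | 175 and 5 | 55 (175 = 5·35, 55 = 5·11), every Z-linear combination of 175 and 55 is divisible by 5, so (175, 55) ⊆ (5). Therefore (175, 55) = (5), d = 5.

Final answer: (175, 55) = (5); d = 5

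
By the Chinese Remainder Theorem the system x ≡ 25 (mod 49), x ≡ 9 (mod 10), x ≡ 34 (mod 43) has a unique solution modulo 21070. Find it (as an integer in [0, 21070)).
The moduli 49, 10, 43 are pairwise coprime, so by the CRT there is a unique solution mod 49·10·43 = 21070.
Solve by successive substitution. Start with x ≡ 25 (mod 49).
  Combine with x ≡ 9 (mod 10): write x = 25 + 49·t and require 25 + 49·t ≡ 9 (mod 10), i.e. 49·t ≡ 9 − 25 ≡ 4 (mod 10). Since 49^(−1) ≡ 9 (mod 10) (49 ≡ 9 (mod 10)), t ≡ 9·4 ≡ 6 (mod 10). So x ≡ 25 + 49·6 = 319 (mod 490).
  Combine with x ≡ 34 (mod 43): write x = 319 + 490·t and require 319 + 490·t ≡ 34 (mod 43), i.e. 490·t ≡ 34 − 319 ≡ 16 (mod 43). Since 490^(−1) ≡ 38 (mod 43) (490 ≡ 17 (mod 43)), t ≡ 38·16 ≡ 6 (mod 43). So x ≡ 319 + 490·6 = 3259 (mod 21070).
Unique solution in [0, 21070): x = 3259.

Final answer: x ≡ 3259 (mod 21070); the representative in [0, 21070) is 3259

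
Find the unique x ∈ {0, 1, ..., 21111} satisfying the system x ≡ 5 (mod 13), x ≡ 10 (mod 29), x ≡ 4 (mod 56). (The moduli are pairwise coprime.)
x ≡ 20948 (mod 21112); the representative in [0, 21112) is 20948

The moduli 13, 29, 56 are pairwise coprime, so by the CRT there is a unique solution mod 13·29·56 = 21112.
Solve by successive substitution. Start with x ≡ 5 (mod 13).
  Combine with x ≡ 10 (mod 29): write x = 5 + 13·t and require 5 + 13·t ≡ 10 (mod 29), i.e. 13·t ≡ 10 − 5 ≡ 5 (mod 29). Since 13^(−1) ≡ 9 (mod 29), t ≡ 9·5 ≡ 16 (mod 29). So x ≡ 5 + 13·16 = 213 (mod 377).
  Combine with x ≡ 4 (mod 56): write x = 213 + 377·t and require 213 + 377·t ≡ 4 (mod 56), i.e. 377·t ≡ 4 − 213 ≡ 15 (mod 56). Since 377^(−1) ≡ 41 (mod 56) (377 ≡ 41 (mod 56)), t ≡ 41·15 ≡ 55 (mod 56). So x ≡ 213 + 377·55 = 20948 (mod 21112).
Unique solution in [0, 21112): x = 20948.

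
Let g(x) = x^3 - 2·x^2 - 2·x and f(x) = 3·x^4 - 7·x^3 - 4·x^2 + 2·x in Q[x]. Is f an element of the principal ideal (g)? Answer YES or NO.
YES

In Q[x] the ideal (g) consists of all multiples of g, so f ∈ (g) iff g | f, i.e. iff the remainder of f on division by g is 0. Divide f by g (g is monic, so eliminate the leading term of the running remainder at each step):
  leading term 3·x^4: subtract (3·x)·g(x) = 3·x^4 - 6·x^3 - 6·x^2, leaving -x^3 + 2·x^2 + 2·x
  leading term -x^3: subtract (-1)·g(x) = -x^3 + 2·x^2 + 2·x, leaving 0
The remainder is 0, so f(x) = g(x) · h(x) with h(x) = 3·x - 1. Hence g | f, i.e. f ∈ (g).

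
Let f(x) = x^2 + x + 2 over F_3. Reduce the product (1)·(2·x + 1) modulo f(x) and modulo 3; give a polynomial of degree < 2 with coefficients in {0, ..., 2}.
Multiply as integer polynomials: a · b = 2·x + 1. Reducing coefficients mod 3: a · b ≡ 2·x + 1. This already has degree < 2, so no reduction by f is needed. Hence a · b ≡ 2·x + 1 in F_3[x]/(f).

Final answer: a · b ≡ 2·x + 1 (mod f(x))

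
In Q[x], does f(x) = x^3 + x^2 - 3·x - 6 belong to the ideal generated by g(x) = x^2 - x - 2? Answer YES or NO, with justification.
NO

In Q[x] the ideal (g) consists of all multiples of g, so f ∈ (g) iff g | f, i.e. iff the remainder of f on division by g is 0. Divide f by g (g is monic, so eliminate the leading term of the running remainder at each step):
  leading term x^3: subtract (x)·g(x) = x^3 - x^2 - 2·x, leaving 2·x^2 - x - 6
  leading term 2·x^2: subtract (2)·g(x) = 2·x^2 - 2·x - 4, leaving x - 2
The remainder r(x) = x - 2 ≠ 0 (and deg r < deg g), so g ∤ f, i.e. f ∉ (g).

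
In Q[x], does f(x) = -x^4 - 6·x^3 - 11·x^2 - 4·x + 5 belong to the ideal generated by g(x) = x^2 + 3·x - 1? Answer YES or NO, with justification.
In Q[x] the ideal (g) consists of all multiples of g, so f ∈ (g) iff g | f, i.e. iff the remainder of f on division by g is 0. Divide f by g (g is monic, so eliminate the leading term of the running remainder at each step):
  leading term -x^4: subtract (-x^2)·g(x) = -x^4 - 3·x^3 + x^2, leaving -3·x^3 - 12·x^2 - 4·x + 5
  leading term -3·x^3: subtract (-3·x)·g(x) = -3·x^3 - 9·x^2 + 3·x, leaving -3·x^2 - 7·x + 5
  leading term -3·x^2: subtract (-3)·g(x) = -3·x^2 - 9·x + 3, leaving 2·x + 2
The remainder r(x) = 2·x + 2 ≠ 0 (and deg r < deg g), so g ∤ f, i.e. f ∉ (g).

Final answer: NO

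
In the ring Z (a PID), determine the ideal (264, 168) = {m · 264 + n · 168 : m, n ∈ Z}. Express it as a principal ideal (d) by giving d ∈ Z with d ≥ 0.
(264, 168) = (24); d = 24

In the PID Z, (a, b) is generated by gcd(a, b). Compute gcd(264, 168) with the extended Euclidean algorithm, tracking rows (r, s, t) with s·264 + t·168 = r:
  row A: (264, 1, 0)   [1·264 + 0·168 = 264]
  row B: (168, 0, 1)   [0·264 + 1·168 = 168]
  264 = 1·168 + 96   → row C = row A − 1·row B = (96, 1, −1)   [check: 1·264 − 1·168 = 96]
  168 = 1·96 + 72   → row D = row B − 1·row C = (72, −1, 2)   [check: −1·264 + 2·168 = 72]
  96 = 1·72 + 24   → row E = row C − 1·row D = (24, 2, −3)   [check: 2·264 − 3·168 = 24]
  72 = 3·24 + 0   → remainder 0, stop. gcd = 24 (last nonzero row E).
So gcd(264, 168) = 24, with Bézout identity 2·264 − 3·168 = 24. Containment (⊇): the Bézout identity exhibits 24 as an element of (264, 168), giving (24) ⊆ (264, 168). Containment (⊆): since 24 | 264 and 24 | 168 (264 = 24·11, 168 = 24·7), every Z-linear combination of 264 and 168 is divisible by 24, so (264, 168) ⊆ (24). Therefore (264, 168) = (24), d = 24.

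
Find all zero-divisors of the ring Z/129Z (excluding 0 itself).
An element a ∈ Z/129Z (with a ≠ 0) is a zero-divisor iff gcd(a, 129) > 1 (because a is a unit precisely when gcd(a, n) = 1, and in Z/nZ every nonzero, non-unit element is a zero-divisor). Scan a = 1, ..., 128 and keep those with gcd(a, 129) > 1:
  gcd(3, 129) = 3, gcd(6, 129) = 3, gcd(9, 129) = 3, gcd(12, 129) = 3, gcd(15, 129) = 3, gcd(18, 129) = 3, gcd(21, 129) = 3, gcd(24, 129) = 3, gcd(27, 129) = 3, gcd(30, 129) = 3, gcd(33, 129) = 3, gcd(36, 129) = 3, gcd(39, 129) = 3, gcd(42, 129) = 3, gcd(43, 129) = 43, gcd(45, 129) = 3, gcd(48, 129) = 3, gcd(51, 129) = 3, gcd(54, 129) = 3, gcd(57, 129) = 3, gcd(60, 129) = 3, gcd(63, 129) = 3, gcd(66, 129) = 3, gcd(69, 129) = 3, gcd(72, 129) = 3, gcd(75, 129) = 3, gcd(78, 129) = 3, gcd(81, 129) = 3, gcd(84, 129) = 3, gcd(86, 129) = 43, gcd(87, 129) = 3, gcd(90, 129) = 3, gcd(93, 129) = 3, gcd(96, 129) = 3, gcd(99, 129) = 3, gcd(102, 129) = 3, gcd(105, 129) = 3, gcd(108, 129) = 3, gcd(111, 129) = 3, gcd(114, 129) = 3, gcd(117, 129) = 3, gcd(120, 129) = 3, gcd(123, 129) = 3, gcd(126, 129) = 3.
All other a ∈ {1, ..., 128} have gcd(a, 129) = 1 and are units. So the nonzero zero-divisors are exactly the 44 values of a appearing in this scan.

Final answer: nonzero zero-divisors of Z/129Z = {3, 6, 9, 12, 15, 18, 21, 24, 27, 30, 33, 36, 39, 42, 43, 45, 48, 51, 54, 57, 60, 63, 66, 69, 72, 75, 78, 81, 84, 86, 87, 90, 93, 96, 99, 102, 105, 108, 111, 114, 117, 120, 123, 126}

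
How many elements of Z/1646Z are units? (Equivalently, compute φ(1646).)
An element a ∈ Z/1646Z is a unit iff gcd(a, 1646) = 1, so the number of units is φ(1646). φ is multiplicative, with φ(p^e) = p^e − p^(e−1). Factorise 1646 = 2 · 823. Then
  φ(1646) = (2 − 1) · (823 − 1) = 1 · 822 = 822.

Final answer: Z/1646Z has φ(1646) = 822 units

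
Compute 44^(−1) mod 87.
44^(−1) ≡ 2 (mod 87)

Apply the extended Euclidean algorithm to (87, 44), tracking rows (r, s, t) with s·87 + t·44 = r. Each division r_prev = q·r_cur + r_new produces the new row as (previous row) − q·(current row):
  row A: (87, 1, 0)   [1·87 + 0·44 = 87]
  row B: (44, 0, 1)   [0·87 + 1·44 = 44]
  87 = 1·44 + 43   → row C = row A − 1·row B = (43, 1, −1)   [check: 1·87 − 1·44 = 43]
  44 = 1·43 + 1   → row D = row B − 1·row C = (1, −1, 2)   [check: −1·87 + 2·44 = 1]
  43 = 43·1 + 0   → remainder 0, stop. gcd = 1 (last nonzero row D).
The gcd is 1, so 44 is invertible mod 87. The last nonzero row gives −1·87 + 2·44 = 1, so t = 2. So 44^(−1) ≡ 2 (mod 87). Verify: 44 · 2 = 88 ≡ 1 (mod 87). ✓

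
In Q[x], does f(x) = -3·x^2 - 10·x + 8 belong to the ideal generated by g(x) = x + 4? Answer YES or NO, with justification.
YES

In Q[x] the ideal (g) consists of all multiples of g, so f ∈ (g) iff g | f, i.e. iff the remainder of f on division by g is 0. Divide f by g (g is monic, so eliminate the leading term of the running remainder at each step):
  leading term -3·x^2: subtract (-3·x)·g(x) = -3·x^2 - 12·x, leaving 2·x + 8
  leading term 2·x: subtract (2)·g(x) = 2·x + 8, leaving 0
The remainder is 0, so f(x) = g(x) · h(x) with h(x) = 2 - 3·x. Hence g | f, i.e. f ∈ (g).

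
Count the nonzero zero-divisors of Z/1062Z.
Z/1062Z has 713 nonzero zero-divisors

In Z/1062Z each nonzero element is either a unit (gcd with 1062 is 1) or a zero-divisor (gcd > 1). The number of units is φ(1062): factorise 1062 = 2 · 3^2 · 59, so φ(1062) = (2 − 1) · (3^2 − 3^1) · (59 − 1) = 1 · 6 · 58 = 348. The nonzero elements number 1062 − 1 = 1061. Hence the nonzero zero-divisors number 1061 − 348 = 713.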